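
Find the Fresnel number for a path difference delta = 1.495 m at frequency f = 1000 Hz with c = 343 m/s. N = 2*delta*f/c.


N = 2*delta*f/c = 2*delta/lambda, where lambda = c/f
lambda = 343 / 1000 = 0.343 m
N = 2 * 1.495 / 0.343 = 8.7172


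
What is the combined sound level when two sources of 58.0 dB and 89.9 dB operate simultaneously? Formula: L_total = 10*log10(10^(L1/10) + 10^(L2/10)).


10^(58.0/10) = 630957
10^(89.9/10) = 9.77237e+08
Sum = 630957 + 9.77237e+08 = 9.77868e+08
L_total = 10*log10(9.77868e+08) = 89.903 dB


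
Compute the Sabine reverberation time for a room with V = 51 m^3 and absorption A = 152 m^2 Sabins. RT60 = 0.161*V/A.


RT60 = 0.161 * 51 / 152 = 0.05402 s


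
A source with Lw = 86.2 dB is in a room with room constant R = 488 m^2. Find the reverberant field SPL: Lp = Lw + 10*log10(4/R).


4/R = 4/488 = 0.00819672
Lp = 86.2 + 10*log10(0.00819672) = 65.336 dB


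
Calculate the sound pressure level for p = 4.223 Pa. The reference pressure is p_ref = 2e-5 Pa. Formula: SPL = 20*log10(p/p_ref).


p / p_ref = 4.223 / 2e-5 = 211150
SPL = 20 * log10(211150) = 106.49 dB


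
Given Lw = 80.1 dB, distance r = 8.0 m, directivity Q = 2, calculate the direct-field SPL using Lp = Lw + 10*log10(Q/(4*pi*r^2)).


4*pi*r^2 = 4*pi*8.0^2 = 804.248 m^2
Q / (4*pi*r^2) = 2 / 804.248 = 0.0024868
Lp = 80.1 + 10*log10(0.0024868) = 54.056 dB


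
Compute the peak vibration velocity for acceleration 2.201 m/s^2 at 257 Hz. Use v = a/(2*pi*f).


omega = 2*pi*f = 2*pi*257 = 1614.78 rad/s
v = a / omega = 2.201 / 1614.78 = 0.001363 m/s


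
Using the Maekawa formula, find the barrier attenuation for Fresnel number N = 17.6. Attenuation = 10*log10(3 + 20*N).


3 + 20*N = 3 + 20*17.6 = 355
Att = 10*log10(355) = 25.502 dB


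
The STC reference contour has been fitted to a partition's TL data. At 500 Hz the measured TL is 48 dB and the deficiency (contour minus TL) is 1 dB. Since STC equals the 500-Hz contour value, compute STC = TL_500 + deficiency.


By ASTM E413, STC = value of the fitted reference contour at 500 Hz.
Contour value at 500 Hz = TL_500 + deficiency = 48 + 1 = 49
STC = 49


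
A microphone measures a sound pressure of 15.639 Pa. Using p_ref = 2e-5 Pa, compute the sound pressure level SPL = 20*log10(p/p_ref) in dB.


p / p_ref = 15.639 / 2e-5 = 781950
SPL = 20 * log10(781950) = 117.86 dB


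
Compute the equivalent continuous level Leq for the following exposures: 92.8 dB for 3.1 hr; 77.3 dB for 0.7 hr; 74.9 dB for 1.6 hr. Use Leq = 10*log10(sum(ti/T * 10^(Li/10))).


T_total = 3.1 + 0.7 + 1.6 = 5.4 hr
(3.1/5.4) * 10^(92.8/10) = 1.09388e+09
(0.7/5.4) * 10^(77.3/10) = 6.96152e+06
(1.6/5.4) * 10^(74.9/10) = 9.15643e+06
Sum = 1.09388e+09 + 6.96152e+06 + 9.15643e+06 = 1.11e+09
Leq = 10*log10(1.11e+09) = 90.453 dB


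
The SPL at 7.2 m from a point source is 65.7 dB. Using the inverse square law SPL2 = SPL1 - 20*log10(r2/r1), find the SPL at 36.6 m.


r2/r1 = 36.6/7.2 = 5.08333
Correction = 20*log10(5.08333) = 14.123 dB
SPL2 = 65.7 - 14.123 = 51.577 dB


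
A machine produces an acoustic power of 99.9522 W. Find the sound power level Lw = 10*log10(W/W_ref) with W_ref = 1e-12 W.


W / W_ref = 99.9522 / 1e-12 = 9.99522e+13
Lw = 10 * log10(9.99522e+13) = 140 dB


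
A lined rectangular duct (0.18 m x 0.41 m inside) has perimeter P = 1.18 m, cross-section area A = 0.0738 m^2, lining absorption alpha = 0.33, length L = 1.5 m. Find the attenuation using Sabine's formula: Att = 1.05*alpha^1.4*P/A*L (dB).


alpha^1.4 = 0.33^1.4 = 0.211797
Attenuation rate = 1.05 * alpha^1.4 * P / A
= 1.05 * 0.211797 * 1.18 / 0.0738 = 3.55578 dB/m
Total Att = 3.55578 * 1.5 = 5.3337 dB


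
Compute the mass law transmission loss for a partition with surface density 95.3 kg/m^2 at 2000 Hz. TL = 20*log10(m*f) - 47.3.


m * f = 95.3 * 2000 = 190600
20*log10(190600) = 105.602 dB
TL = 105.602 - 47.3 = 58.302 dB


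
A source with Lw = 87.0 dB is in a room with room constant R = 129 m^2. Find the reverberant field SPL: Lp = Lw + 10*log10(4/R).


4/R = 4/129 = 0.0310078
Lp = 87.0 + 10*log10(0.0310078) = 71.915 dB


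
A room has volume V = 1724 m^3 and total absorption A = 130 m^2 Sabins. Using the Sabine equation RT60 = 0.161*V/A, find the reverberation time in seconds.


RT60 = 0.161 * 1724 / 130 = 2.1351 s


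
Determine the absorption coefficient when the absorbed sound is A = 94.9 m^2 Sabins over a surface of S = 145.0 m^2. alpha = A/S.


Absorption coefficient = absorbed power / incident power
alpha = A / S = 94.9 / 145.0 = 0.65448


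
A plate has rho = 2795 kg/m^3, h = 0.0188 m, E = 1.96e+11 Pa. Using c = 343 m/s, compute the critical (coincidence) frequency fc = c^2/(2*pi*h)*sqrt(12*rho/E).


12*rho/E = 12*2795/1.96e+11 = 1.71122e-07
sqrt(12*rho/E) = sqrt(1.71122e-07) = 0.000413669
c^2/(2*pi*h) = 343^2/(2*pi*0.0188) = 995980
fc = 995980 * 0.000413669 = 412.01 Hz


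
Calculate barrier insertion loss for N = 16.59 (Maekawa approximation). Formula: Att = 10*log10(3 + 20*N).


3 + 20*N = 3 + 20*16.59 = 334.8
Att = 10*log10(334.8) = 25.248 dB


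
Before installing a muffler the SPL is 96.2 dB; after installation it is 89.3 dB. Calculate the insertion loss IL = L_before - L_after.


Insertion loss = SPL without muffler - SPL with muffler
IL = 96.2 - 89.3 = 6.9 dB


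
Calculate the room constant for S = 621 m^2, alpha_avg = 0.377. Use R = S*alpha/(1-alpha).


R = 621 * 0.377 / (1 - 0.377) = 375.79 m^2


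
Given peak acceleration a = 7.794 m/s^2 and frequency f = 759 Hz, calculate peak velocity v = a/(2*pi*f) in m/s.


omega = 2*pi*f = 2*pi*759 = 4768.94 rad/s
v = a / omega = 7.794 / 4768.94 = 0.0016343 m/s


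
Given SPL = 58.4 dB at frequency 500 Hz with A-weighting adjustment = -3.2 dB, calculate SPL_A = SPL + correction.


A-weighting table: 500 Hz -> -3.2 dB correction
SPL_A = SPL + correction = 58.4 + (-3.2) = 55.2 dBA


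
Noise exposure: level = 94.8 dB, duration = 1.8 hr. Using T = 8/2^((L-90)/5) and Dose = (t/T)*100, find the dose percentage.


T_allowed = 8 / 2^((94.8 - 90)/5) = 4.11246 hr
Dose = 1.8 / 4.11246 * 100 = 43.769 %


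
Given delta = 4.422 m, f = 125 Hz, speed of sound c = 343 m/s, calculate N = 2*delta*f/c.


N = 2*delta*f/c = 2*delta/lambda, where lambda = c/f
lambda = 343 / 125 = 2.744 m
N = 2 * 4.422 / 2.744 = 3.223


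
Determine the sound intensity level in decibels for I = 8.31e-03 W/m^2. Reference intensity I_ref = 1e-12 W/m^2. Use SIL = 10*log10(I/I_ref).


I / I_ref = 8.31e-03 / 1e-12 = 8.31e+09
SIL = 10 * log10(8.31e+09) = 99.196 dB


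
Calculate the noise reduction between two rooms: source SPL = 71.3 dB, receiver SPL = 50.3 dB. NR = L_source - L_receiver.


NR = L_source - L_receiver (difference between source and receiving room levels)
NR = 71.3 - 50.3 = 21 dB


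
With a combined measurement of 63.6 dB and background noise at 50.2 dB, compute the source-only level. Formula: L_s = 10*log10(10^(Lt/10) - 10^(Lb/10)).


10^(63.6/10) = 2.29087e+06
10^(50.2/10) = 104713
Difference = 2.29087e+06 - 104713 = 2.18616e+06
L_source = 10*log10(2.18616e+06) = 63.397 dB


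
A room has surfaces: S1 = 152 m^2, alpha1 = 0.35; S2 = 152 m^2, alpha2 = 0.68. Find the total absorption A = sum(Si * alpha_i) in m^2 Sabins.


152 * 0.35 = 53.2
152 * 0.68 = 103.36
A_total = 53.2 + 103.36 = 156.56 m^2


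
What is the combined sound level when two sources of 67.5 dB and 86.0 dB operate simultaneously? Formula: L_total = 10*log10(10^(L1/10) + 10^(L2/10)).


10^(67.5/10) = 5.62341e+06
10^(86.0/10) = 3.98107e+08
Sum = 5.62341e+06 + 3.98107e+08 = 4.0373e+08
L_total = 10*log10(4.0373e+08) = 86.061 dB


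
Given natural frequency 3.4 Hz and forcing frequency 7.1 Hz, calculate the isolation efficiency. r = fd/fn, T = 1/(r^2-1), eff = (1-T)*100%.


r = 7.1 / 3.4 = 2.08824
r^2 - 1 = 2.08824^2 - 1 = 3.36075
T = 1/3.36075 = 0.297553
Efficiency = (1 - 0.297553)*100 = 70.245 %


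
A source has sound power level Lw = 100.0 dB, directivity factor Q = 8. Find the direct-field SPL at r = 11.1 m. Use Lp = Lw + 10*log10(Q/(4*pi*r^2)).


4*pi*r^2 = 4*pi*11.1^2 = 1548.3 m^2
Q / (4*pi*r^2) = 8 / 1548.3 = 0.00516696
Lp = 100.0 + 10*log10(0.00516696) = 77.132 dB


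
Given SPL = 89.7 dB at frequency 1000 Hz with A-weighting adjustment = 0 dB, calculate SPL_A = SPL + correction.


A-weighting table: 1000 Hz -> 0 dB correction
SPL_A = SPL + correction = 89.7 + (0) = 89.7 dBA


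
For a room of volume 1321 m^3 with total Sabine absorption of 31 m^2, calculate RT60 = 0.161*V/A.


RT60 = 0.161 * 1321 / 31 = 6.8607 s


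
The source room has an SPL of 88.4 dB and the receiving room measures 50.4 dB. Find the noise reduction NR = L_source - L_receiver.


NR = L_source - L_receiver (difference between source and receiving room levels)
NR = 88.4 - 50.4 = 38 dB


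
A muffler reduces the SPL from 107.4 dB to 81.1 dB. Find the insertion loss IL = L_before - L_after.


Insertion loss = SPL without muffler - SPL with muffler
IL = 107.4 - 81.1 = 26.3 dB


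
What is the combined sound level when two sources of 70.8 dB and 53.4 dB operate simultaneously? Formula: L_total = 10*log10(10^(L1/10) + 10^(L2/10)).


10^(70.8/10) = 1.20226e+07
10^(53.4/10) = 218776
Sum = 1.20226e+07 + 218776 = 1.22414e+07
L_total = 10*log10(1.22414e+07) = 70.878 dB


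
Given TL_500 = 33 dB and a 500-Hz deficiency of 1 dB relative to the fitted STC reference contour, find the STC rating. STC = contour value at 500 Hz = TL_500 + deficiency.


By ASTM E413, STC = value of the fitted reference contour at 500 Hz.
Contour value at 500 Hz = TL_500 + deficiency = 33 + 1 = 34
STC = 34


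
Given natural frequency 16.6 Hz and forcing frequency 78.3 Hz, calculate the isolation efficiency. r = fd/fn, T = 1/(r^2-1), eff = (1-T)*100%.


r = 78.3 / 16.6 = 4.71687
r^2 - 1 = 4.71687^2 - 1 = 21.2489
T = 1/21.2489 = 0.0470613
Efficiency = (1 - 0.0470613)*100 = 95.294 %


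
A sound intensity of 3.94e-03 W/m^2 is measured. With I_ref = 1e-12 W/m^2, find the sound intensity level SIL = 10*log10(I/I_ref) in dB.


I / I_ref = 3.94e-03 / 1e-12 = 3.94e+09
SIL = 10 * log10(3.94e+09) = 95.955 dB


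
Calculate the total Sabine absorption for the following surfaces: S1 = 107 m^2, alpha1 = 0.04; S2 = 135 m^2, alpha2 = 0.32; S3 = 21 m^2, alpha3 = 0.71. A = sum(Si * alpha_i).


107 * 0.04 = 4.28
135 * 0.32 = 43.2
21 * 0.71 = 14.91
A_total = 4.28 + 43.2 + 14.91 = 62.39 m^2


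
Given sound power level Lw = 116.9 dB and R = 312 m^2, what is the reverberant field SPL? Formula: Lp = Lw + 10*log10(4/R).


4/R = 4/312 = 0.0128205
Lp = 116.9 + 10*log10(0.0128205) = 97.979 dB


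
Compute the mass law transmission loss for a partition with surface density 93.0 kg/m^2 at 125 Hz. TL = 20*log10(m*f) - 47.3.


m * f = 93.0 * 125 = 11625
20*log10(11625) = 81.3079 dB
TL = 81.3079 - 47.3 = 34.008 dB


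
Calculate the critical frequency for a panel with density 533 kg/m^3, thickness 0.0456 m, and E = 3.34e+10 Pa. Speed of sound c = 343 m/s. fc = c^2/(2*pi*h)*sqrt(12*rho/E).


12*rho/E = 12*533/3.34e+10 = 1.91497e-07
sqrt(12*rho/E) = sqrt(1.91497e-07) = 0.000437604
c^2/(2*pi*h) = 343^2/(2*pi*0.0456) = 410623
fc = 410623 * 0.000437604 = 179.69 Hz


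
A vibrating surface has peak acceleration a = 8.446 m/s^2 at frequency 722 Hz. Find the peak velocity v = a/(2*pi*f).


omega = 2*pi*f = 2*pi*722 = 4536.46 rad/s
v = a / omega = 8.446 / 4536.46 = 0.0018618 m/s


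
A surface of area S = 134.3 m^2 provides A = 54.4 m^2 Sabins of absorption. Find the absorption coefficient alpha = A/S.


Absorption coefficient = absorbed power / incident power
alpha = A / S = 54.4 / 134.3 = 0.40506


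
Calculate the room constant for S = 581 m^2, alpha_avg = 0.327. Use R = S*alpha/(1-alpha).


R = 581 * 0.327 / (1 - 0.327) = 282.3 m^2


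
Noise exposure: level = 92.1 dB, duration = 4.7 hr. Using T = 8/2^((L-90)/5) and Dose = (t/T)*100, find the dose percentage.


T_allowed = 8 / 2^((92.1 - 90)/5) = 5.9794 hr
Dose = 4.7 / 5.9794 * 100 = 78.603 %


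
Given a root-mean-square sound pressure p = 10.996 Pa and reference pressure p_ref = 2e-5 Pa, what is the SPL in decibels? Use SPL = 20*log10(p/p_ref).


p / p_ref = 10.996 / 2e-5 = 549800
SPL = 20 * log10(549800) = 114.8 dB


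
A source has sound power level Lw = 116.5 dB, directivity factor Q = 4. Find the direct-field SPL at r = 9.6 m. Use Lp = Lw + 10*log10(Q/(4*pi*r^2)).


4*pi*r^2 = 4*pi*9.6^2 = 1158.12 m^2
Q / (4*pi*r^2) = 4 / 1158.12 = 0.00345387
Lp = 116.5 + 10*log10(0.00345387) = 91.883 dB


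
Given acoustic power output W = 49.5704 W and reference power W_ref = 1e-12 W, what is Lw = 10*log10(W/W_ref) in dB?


W / W_ref = 49.5704 / 1e-12 = 4.95704e+13
Lw = 10 * log10(4.95704e+13) = 136.95 dB


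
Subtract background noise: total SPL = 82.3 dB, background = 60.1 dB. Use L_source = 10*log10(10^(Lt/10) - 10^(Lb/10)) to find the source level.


10^(82.3/10) = 1.69824e+08
10^(60.1/10) = 1.02329e+06
Difference = 1.69824e+08 - 1.02329e+06 = 1.68801e+08
L_source = 10*log10(1.68801e+08) = 82.274 dB


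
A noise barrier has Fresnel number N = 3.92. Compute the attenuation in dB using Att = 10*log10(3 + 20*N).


3 + 20*N = 3 + 20*3.92 = 81.4
Att = 10*log10(81.4) = 19.106 dB


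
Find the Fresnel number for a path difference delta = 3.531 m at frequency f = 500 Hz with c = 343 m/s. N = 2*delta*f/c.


N = 2*delta*f/c = 2*delta/lambda, where lambda = c/f
lambda = 343 / 500 = 0.686 m
N = 2 * 3.531 / 0.686 = 10.294


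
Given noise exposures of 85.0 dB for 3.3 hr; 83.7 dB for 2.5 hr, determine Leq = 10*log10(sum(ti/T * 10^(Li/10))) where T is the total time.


T_total = 3.3 + 2.5 = 5.8 hr
(3.3/5.8) * 10^(85.0/10) = 1.79923e+08
(2.5/5.8) * 10^(83.7/10) = 1.01044e+08
Sum = 1.79923e+08 + 1.01044e+08 = 2.80967e+08
Leq = 10*log10(2.80967e+08) = 84.487 dB


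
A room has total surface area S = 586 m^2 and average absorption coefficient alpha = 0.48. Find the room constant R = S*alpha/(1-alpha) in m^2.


R = 586 * 0.48 / (1 - 0.48) = 540.92 m^2


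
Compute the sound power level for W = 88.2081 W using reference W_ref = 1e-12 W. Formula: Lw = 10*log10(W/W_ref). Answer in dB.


W / W_ref = 88.2081 / 1e-12 = 8.82081e+13
Lw = 10 * log10(8.82081e+13) = 139.46 dB


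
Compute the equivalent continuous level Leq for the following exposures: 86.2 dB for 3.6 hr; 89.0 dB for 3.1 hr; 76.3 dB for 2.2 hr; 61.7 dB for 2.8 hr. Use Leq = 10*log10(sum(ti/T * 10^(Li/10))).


T_total = 3.6 + 3.1 + 2.2 + 2.8 = 11.7 hr
(3.6/11.7) * 10^(86.2/10) = 1.28268e+08
(3.1/11.7) * 10^(89.0/10) = 2.10463e+08
(2.2/11.7) * 10^(76.3/10) = 8.02115e+06
(2.8/11.7) * 10^(61.7/10) = 353975
Sum = 1.28268e+08 + 2.10463e+08 + 8.02115e+06 + 353975 = 3.47106e+08
Leq = 10*log10(3.47106e+08) = 85.405 dB


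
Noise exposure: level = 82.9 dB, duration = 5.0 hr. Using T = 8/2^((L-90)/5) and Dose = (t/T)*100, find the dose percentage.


T_allowed = 8 / 2^((82.9 - 90)/5) = 21.4068 hr
Dose = 5.0 / 21.4068 * 100 = 23.357 %


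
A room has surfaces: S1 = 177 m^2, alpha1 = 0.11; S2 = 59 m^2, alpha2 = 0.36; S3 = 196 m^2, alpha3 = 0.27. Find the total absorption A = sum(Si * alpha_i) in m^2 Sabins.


177 * 0.11 = 19.47
59 * 0.36 = 21.24
196 * 0.27 = 52.92
A_total = 19.47 + 21.24 + 52.92 = 93.63 m^2


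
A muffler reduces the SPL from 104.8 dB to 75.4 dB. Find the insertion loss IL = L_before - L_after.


Insertion loss = SPL without muffler - SPL with muffler
IL = 104.8 - 75.4 = 29.4 dB


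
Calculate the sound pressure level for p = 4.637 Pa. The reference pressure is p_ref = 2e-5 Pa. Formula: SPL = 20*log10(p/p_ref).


p / p_ref = 4.637 / 2e-5 = 231850
SPL = 20 * log10(231850) = 107.3 dB


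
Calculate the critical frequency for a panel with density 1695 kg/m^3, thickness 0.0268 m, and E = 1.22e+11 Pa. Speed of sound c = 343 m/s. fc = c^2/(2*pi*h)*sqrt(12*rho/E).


12*rho/E = 12*1695/1.22e+11 = 1.66721e-07
sqrt(12*rho/E) = sqrt(1.66721e-07) = 0.000408315
c^2/(2*pi*h) = 343^2/(2*pi*0.0268) = 698672
fc = 698672 * 0.000408315 = 285.28 Hz


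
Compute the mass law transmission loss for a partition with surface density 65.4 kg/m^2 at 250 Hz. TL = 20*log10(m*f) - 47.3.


m * f = 65.4 * 250 = 16350
20*log10(16350) = 84.2704 dB
TL = 84.2704 - 47.3 = 36.97 dB


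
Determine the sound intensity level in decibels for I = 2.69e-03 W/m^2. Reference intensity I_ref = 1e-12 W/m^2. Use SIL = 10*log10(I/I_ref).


I / I_ref = 2.69e-03 / 1e-12 = 2.69e+09
SIL = 10 * log10(2.69e+09) = 94.298 dB


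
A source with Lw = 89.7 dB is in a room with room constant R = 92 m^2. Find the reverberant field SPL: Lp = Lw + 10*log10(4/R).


4/R = 4/92 = 0.0434783
Lp = 89.7 + 10*log10(0.0434783) = 76.083 dB


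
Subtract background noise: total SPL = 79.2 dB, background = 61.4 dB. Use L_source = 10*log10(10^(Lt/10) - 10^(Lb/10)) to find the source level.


10^(79.2/10) = 8.31764e+07
10^(61.4/10) = 1.38038e+06
Difference = 8.31764e+07 - 1.38038e+06 = 8.1796e+07
L_source = 10*log10(8.1796e+07) = 79.127 dB


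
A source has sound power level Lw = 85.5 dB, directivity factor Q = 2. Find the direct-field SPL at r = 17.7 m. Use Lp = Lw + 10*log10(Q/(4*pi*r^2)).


4*pi*r^2 = 4*pi*17.7^2 = 3936.92 m^2
Q / (4*pi*r^2) = 2 / 3936.92 = 0.000508011
Lp = 85.5 + 10*log10(0.000508011) = 52.559 dB


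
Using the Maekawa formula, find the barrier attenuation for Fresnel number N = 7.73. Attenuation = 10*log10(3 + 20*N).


3 + 20*N = 3 + 20*7.73 = 157.6
Att = 10*log10(157.6) = 21.976 dB


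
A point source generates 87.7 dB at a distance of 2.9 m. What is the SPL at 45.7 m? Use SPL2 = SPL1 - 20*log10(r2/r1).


r2/r1 = 45.7/2.9 = 15.7586
Correction = 20*log10(15.7586) = 23.9504 dB
SPL2 = 87.7 - 23.9504 = 63.75 dB


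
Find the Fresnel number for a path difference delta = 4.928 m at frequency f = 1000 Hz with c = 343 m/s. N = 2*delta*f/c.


N = 2*delta*f/c = 2*delta/lambda, where lambda = c/f
lambda = 343 / 1000 = 0.343 m
N = 2 * 4.928 / 0.343 = 28.735


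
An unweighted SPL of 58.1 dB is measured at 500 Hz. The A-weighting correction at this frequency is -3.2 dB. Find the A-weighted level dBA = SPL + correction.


A-weighting table: 500 Hz -> -3.2 dB correction
SPL_A = SPL + correction = 58.1 + (-3.2) = 54.9 dBA


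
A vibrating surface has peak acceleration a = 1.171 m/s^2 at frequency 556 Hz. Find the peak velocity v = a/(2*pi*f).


omega = 2*pi*f = 2*pi*556 = 3493.45 rad/s
v = a / omega = 1.171 / 3493.45 = 0.0003352 m/s


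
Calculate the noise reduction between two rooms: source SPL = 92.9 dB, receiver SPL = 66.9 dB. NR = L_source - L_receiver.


NR = L_source - L_receiver (difference between source and receiving room levels)
NR = 92.9 - 66.9 = 26 dB


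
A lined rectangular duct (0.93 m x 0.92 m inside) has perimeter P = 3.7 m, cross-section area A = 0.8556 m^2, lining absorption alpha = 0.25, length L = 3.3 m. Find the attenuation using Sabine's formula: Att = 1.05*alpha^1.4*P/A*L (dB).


alpha^1.4 = 0.25^1.4 = 0.143587
Attenuation rate = 1.05 * alpha^1.4 * P / A
= 1.05 * 0.143587 * 3.7 / 0.8556 = 0.651982 dB/m
Total Att = 0.651982 * 3.3 = 2.1515 dB


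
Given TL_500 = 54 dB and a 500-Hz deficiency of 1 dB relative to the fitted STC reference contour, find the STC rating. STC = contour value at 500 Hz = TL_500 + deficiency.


By ASTM E413, STC = value of the fitted reference contour at 500 Hz.
Contour value at 500 Hz = TL_500 + deficiency = 54 + 1 = 55
STC = 55


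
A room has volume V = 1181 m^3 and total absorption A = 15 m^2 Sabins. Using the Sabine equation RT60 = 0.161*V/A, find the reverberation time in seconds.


RT60 = 0.161 * 1181 / 15 = 12.676 s


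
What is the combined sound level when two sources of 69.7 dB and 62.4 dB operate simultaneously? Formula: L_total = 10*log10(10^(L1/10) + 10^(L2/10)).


10^(69.7/10) = 9.33254e+06
10^(62.4/10) = 1.7378e+06
Sum = 9.33254e+06 + 1.7378e+06 = 1.10703e+07
L_total = 10*log10(1.10703e+07) = 70.442 dB


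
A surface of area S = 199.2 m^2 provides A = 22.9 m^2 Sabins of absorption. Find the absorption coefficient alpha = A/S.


Absorption coefficient = absorbed power / incident power
alpha = A / S = 22.9 / 199.2 = 0.11496


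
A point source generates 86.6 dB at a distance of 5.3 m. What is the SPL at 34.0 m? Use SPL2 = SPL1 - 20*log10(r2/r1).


r2/r1 = 34.0/5.3 = 6.41509
Correction = 20*log10(6.41509) = 16.1441 dB
SPL2 = 86.6 - 16.1441 = 70.456 dB


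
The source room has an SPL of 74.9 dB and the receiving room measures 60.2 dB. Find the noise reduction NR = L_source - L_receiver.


NR = L_source - L_receiver (difference between source and receiving room levels)
NR = 74.9 - 60.2 = 14.7 dB


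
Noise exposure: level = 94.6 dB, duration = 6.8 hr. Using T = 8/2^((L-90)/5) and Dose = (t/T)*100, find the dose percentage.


T_allowed = 8 / 2^((94.6 - 90)/5) = 4.22807 hr
Dose = 6.8 / 4.22807 * 100 = 160.83 %


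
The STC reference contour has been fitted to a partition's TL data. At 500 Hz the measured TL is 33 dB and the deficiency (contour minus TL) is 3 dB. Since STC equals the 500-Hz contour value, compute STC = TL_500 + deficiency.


By ASTM E413, STC = value of the fitted reference contour at 500 Hz.
Contour value at 500 Hz = TL_500 + deficiency = 33 + 3 = 36
STC = 36


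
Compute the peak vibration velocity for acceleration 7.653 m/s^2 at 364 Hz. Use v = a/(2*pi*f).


omega = 2*pi*f = 2*pi*364 = 2287.08 rad/s
v = a / omega = 7.653 / 2287.08 = 0.0033462 m/s


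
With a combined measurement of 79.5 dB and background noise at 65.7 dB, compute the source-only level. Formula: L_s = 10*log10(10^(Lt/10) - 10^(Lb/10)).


10^(79.5/10) = 8.91251e+07
10^(65.7/10) = 3.71535e+06
Difference = 8.91251e+07 - 3.71535e+06 = 8.54098e+07
L_source = 10*log10(8.54098e+07) = 79.315 dB


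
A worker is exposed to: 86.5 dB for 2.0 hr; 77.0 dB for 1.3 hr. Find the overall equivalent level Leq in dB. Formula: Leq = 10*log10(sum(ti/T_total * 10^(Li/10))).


T_total = 2.0 + 1.3 = 3.3 hr
(2.0/3.3) * 10^(86.5/10) = 2.70717e+08
(1.3/3.3) * 10^(77.0/10) = 1.97437e+07
Sum = 2.70717e+08 + 1.97437e+07 = 2.90461e+08
Leq = 10*log10(2.90461e+08) = 84.631 dB


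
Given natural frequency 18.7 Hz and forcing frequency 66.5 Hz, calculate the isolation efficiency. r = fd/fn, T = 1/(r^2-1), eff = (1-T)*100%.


r = 66.5 / 18.7 = 3.55615
r^2 - 1 = 3.55615^2 - 1 = 11.6462
T = 1/11.6462 = 0.0858649
Efficiency = (1 - 0.0858649)*100 = 91.414 %


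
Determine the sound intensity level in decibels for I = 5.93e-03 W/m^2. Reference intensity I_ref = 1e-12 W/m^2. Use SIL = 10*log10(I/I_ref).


I / I_ref = 5.93e-03 / 1e-12 = 5.93e+09
SIL = 10 * log10(5.93e+09) = 97.731 dB


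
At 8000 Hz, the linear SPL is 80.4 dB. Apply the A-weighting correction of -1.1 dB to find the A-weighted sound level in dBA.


A-weighting table: 8000 Hz -> -1.1 dB correction
SPL_A = SPL + correction = 80.4 + (-1.1) = 79.3 dBA


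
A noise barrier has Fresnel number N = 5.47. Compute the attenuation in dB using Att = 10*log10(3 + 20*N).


3 + 20*N = 3 + 20*5.47 = 112.4
Att = 10*log10(112.4) = 20.508 dB


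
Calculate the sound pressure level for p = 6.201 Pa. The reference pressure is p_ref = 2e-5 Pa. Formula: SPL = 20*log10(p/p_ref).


p / p_ref = 6.201 / 2e-5 = 310050
SPL = 20 * log10(310050) = 109.83 dB


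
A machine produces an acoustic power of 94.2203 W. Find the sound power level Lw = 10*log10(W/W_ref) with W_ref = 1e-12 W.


W / W_ref = 94.2203 / 1e-12 = 9.42203e+13
Lw = 10 * log10(9.42203e+13) = 139.74 dB


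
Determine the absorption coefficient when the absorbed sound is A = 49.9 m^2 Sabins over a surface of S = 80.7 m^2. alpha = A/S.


Absorption coefficient = absorbed power / incident power
alpha = A / S = 49.9 / 80.7 = 0.61834


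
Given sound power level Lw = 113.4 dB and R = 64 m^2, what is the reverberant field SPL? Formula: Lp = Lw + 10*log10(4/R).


4/R = 4/64 = 0.0625
Lp = 113.4 + 10*log10(0.0625) = 101.36 dB


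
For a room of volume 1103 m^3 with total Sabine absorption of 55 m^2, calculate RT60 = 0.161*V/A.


RT60 = 0.161 * 1103 / 55 = 3.2288 s


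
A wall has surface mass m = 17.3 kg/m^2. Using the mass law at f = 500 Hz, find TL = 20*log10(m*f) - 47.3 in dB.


m * f = 17.3 * 500 = 8650
20*log10(8650) = 78.7403 dB
TL = 78.7403 - 47.3 = 31.44 dB


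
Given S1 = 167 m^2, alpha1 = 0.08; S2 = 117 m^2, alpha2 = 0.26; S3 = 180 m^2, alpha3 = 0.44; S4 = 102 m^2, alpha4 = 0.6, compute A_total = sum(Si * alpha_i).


167 * 0.08 = 13.36
117 * 0.26 = 30.42
180 * 0.44 = 79.2
102 * 0.6 = 61.2
A_total = 13.36 + 30.42 + 79.2 + 61.2 = 184.18 m^2


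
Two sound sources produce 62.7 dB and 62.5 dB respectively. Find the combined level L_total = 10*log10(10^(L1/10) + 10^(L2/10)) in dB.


10^(62.7/10) = 1.86209e+06
10^(62.5/10) = 1.77828e+06
Sum = 1.86209e+06 + 1.77828e+06 = 3.64037e+06
L_total = 10*log10(3.64037e+06) = 65.611 dB


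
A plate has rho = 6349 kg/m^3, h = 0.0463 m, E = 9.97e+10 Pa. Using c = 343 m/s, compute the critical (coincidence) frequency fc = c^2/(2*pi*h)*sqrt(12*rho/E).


12*rho/E = 12*6349/9.97e+10 = 7.64173e-07
sqrt(12*rho/E) = sqrt(7.64173e-07) = 0.00087417
c^2/(2*pi*h) = 343^2/(2*pi*0.0463) = 404415
fc = 404415 * 0.00087417 = 353.53 Hz


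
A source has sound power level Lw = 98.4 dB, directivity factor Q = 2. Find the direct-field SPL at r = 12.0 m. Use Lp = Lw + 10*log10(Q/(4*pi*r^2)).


4*pi*r^2 = 4*pi*12.0^2 = 1809.56 m^2
Q / (4*pi*r^2) = 2 / 1809.56 = 0.00110524
Lp = 98.4 + 10*log10(0.00110524) = 68.835 dB


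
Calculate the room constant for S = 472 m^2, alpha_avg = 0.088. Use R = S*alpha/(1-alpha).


R = 472 * 0.088 / (1 - 0.088) = 45.544 m^2


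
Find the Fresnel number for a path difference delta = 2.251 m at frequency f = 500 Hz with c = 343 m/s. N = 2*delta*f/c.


N = 2*delta*f/c = 2*delta/lambda, where lambda = c/f
lambda = 343 / 500 = 0.686 m
N = 2 * 2.251 / 0.686 = 6.5627


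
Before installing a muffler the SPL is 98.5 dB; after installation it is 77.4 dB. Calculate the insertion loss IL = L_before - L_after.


Insertion loss = SPL without muffler - SPL with muffler
IL = 98.5 - 77.4 = 21.1 dB


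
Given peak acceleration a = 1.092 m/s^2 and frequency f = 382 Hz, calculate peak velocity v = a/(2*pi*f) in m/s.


omega = 2*pi*f = 2*pi*382 = 2400.18 rad/s
v = a / omega = 1.092 / 2400.18 = 0.00045497 m/s


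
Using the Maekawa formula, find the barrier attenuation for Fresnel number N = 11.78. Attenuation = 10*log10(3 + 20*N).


3 + 20*N = 3 + 20*11.78 = 238.6
Att = 10*log10(238.6) = 23.777 dB


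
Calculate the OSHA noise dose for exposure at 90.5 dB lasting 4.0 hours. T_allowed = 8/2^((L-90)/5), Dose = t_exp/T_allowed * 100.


T_allowed = 8 / 2^((90.5 - 90)/5) = 7.46426 hr
Dose = 4.0 / 7.46426 * 100 = 53.589 %


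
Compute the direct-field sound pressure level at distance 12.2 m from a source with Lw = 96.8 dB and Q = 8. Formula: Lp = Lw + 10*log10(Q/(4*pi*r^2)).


4*pi*r^2 = 4*pi*12.2^2 = 1870.38 m^2
Q / (4*pi*r^2) = 8 / 1870.38 = 0.00427721
Lp = 96.8 + 10*log10(0.00427721) = 73.112 dB


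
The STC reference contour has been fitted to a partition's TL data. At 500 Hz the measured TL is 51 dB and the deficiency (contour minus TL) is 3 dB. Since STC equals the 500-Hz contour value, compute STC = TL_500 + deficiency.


By ASTM E413, STC = value of the fitted reference contour at 500 Hz.
Contour value at 500 Hz = TL_500 + deficiency = 51 + 3 = 54
STC = 54


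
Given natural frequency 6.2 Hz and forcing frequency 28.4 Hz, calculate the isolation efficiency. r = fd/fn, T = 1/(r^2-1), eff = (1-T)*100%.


r = 28.4 / 6.2 = 4.58065
r^2 - 1 = 4.58065^2 - 1 = 19.9824
T = 1/19.9824 = 0.050044
Efficiency = (1 - 0.050044)*100 = 94.996 %


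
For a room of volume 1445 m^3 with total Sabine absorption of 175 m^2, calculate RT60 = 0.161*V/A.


RT60 = 0.161 * 1445 / 175 = 1.3294 s


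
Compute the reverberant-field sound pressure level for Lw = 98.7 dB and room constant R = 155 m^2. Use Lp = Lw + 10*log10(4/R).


4/R = 4/155 = 0.0258065
Lp = 98.7 + 10*log10(0.0258065) = 82.817 dB


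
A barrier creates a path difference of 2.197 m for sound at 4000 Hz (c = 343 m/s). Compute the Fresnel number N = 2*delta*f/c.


N = 2*delta*f/c = 2*delta/lambda, where lambda = c/f
lambda = 343 / 4000 = 0.08575 m
N = 2 * 2.197 / 0.08575 = 51.242


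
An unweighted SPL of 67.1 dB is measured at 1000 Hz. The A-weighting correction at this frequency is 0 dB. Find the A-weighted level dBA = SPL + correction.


A-weighting table: 1000 Hz -> 0 dB correction
SPL_A = SPL + correction = 67.1 + (0) = 67.1 dBA


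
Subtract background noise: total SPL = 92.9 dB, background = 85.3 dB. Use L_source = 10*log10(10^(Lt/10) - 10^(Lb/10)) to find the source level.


10^(92.9/10) = 1.94984e+09
10^(85.3/10) = 3.38844e+08
Difference = 1.94984e+09 - 3.38844e+08 = 1.611e+09
L_source = 10*log10(1.611e+09) = 92.071 dB


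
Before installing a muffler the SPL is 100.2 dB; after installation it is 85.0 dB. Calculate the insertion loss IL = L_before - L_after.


Insertion loss = SPL without muffler - SPL with muffler
IL = 100.2 - 85.0 = 15.2 dB


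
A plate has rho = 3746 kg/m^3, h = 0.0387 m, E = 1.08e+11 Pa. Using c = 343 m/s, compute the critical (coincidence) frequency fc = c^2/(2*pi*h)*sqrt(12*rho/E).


12*rho/E = 12*3746/1.08e+11 = 4.16222e-07
sqrt(12*rho/E) = sqrt(4.16222e-07) = 0.000645153
c^2/(2*pi*h) = 343^2/(2*pi*0.0387) = 483835
fc = 483835 * 0.000645153 = 312.15 Hz


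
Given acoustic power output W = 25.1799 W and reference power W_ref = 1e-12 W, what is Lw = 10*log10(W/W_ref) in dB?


W / W_ref = 25.1799 / 1e-12 = 2.51799e+13
Lw = 10 * log10(2.51799e+13) = 134.01 dB


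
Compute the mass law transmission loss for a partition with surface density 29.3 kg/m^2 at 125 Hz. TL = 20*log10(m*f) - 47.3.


m * f = 29.3 * 125 = 3662.5
20*log10(3662.5) = 71.2756 dB
TL = 71.2756 - 47.3 = 23.976 dB


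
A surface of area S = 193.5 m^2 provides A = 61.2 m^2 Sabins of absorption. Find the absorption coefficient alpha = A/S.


Absorption coefficient = absorbed power / incident power
alpha = A / S = 61.2 / 193.5 = 0.31628


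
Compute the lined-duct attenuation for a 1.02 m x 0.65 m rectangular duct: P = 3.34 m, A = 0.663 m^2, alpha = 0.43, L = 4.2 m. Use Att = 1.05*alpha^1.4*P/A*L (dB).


alpha^1.4 = 0.43^1.4 = 0.3068
Attenuation rate = 1.05 * alpha^1.4 * P / A
= 1.05 * 0.3068 * 3.34 / 0.663 = 1.62285 dB/m
Total Att = 1.62285 * 4.2 = 6.816 dB


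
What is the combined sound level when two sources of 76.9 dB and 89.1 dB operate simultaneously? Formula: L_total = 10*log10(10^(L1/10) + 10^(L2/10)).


10^(76.9/10) = 4.89779e+07
10^(89.1/10) = 8.12831e+08
Sum = 4.89779e+07 + 8.12831e+08 = 8.61809e+08
L_total = 10*log10(8.61809e+08) = 89.354 dB


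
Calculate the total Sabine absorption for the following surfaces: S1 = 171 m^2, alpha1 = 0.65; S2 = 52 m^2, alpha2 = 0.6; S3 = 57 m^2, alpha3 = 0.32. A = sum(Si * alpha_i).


171 * 0.65 = 111.15
52 * 0.6 = 31.2
57 * 0.32 = 18.24
A_total = 111.15 + 31.2 + 18.24 = 160.59 m^2


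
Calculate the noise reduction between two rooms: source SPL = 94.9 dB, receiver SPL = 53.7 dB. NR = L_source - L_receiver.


NR = L_source - L_receiver (difference between source and receiving room levels)
NR = 94.9 - 53.7 = 41.2 dB


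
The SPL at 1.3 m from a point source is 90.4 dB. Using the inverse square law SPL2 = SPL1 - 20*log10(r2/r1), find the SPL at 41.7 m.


r2/r1 = 41.7/1.3 = 32.0769
Correction = 20*log10(32.0769) = 30.1238 dB
SPL2 = 90.4 - 30.1238 = 60.276 dB


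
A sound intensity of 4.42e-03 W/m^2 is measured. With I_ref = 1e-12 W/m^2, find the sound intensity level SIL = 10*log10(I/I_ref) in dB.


I / I_ref = 4.42e-03 / 1e-12 = 4.42e+09
SIL = 10 * log10(4.42e+09) = 96.454 dB


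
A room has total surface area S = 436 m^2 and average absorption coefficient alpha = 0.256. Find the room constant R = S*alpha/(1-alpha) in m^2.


R = 436 * 0.256 / (1 - 0.256) = 150.02 m^2


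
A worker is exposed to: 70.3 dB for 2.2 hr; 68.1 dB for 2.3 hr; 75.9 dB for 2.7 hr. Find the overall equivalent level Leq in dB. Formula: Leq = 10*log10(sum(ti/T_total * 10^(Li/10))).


T_total = 2.2 + 2.3 + 2.7 = 7.2 hr
(2.2/7.2) * 10^(70.3/10) = 3.27409e+06
(2.3/7.2) * 10^(68.1/10) = 2.06251e+06
(2.7/7.2) * 10^(75.9/10) = 1.45892e+07
Sum = 3.27409e+06 + 2.06251e+06 + 1.45892e+07 = 1.99258e+07
Leq = 10*log10(1.99258e+07) = 72.994 dB


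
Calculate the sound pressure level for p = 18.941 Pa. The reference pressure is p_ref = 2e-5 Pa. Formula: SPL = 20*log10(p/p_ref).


p / p_ref = 18.941 / 2e-5 = 947050
SPL = 20 * log10(947050) = 119.53 dB


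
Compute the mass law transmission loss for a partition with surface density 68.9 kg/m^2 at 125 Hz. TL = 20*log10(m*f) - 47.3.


m * f = 68.9 * 125 = 8612.5
20*log10(8612.5) = 78.7026 dB
TL = 78.7026 - 47.3 = 31.403 dB


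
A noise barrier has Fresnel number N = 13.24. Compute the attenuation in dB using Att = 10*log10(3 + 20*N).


3 + 20*N = 3 + 20*13.24 = 267.8
Att = 10*log10(267.8) = 24.278 dB


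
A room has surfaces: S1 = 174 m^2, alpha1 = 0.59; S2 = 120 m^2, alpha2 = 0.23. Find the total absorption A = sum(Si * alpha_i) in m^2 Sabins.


174 * 0.59 = 102.66
120 * 0.23 = 27.6
A_total = 102.66 + 27.6 = 130.26 m^2


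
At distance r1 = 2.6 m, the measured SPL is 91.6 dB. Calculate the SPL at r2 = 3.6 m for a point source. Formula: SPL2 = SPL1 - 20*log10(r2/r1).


r2/r1 = 3.6/2.6 = 1.38462
Correction = 20*log10(1.38462) = 2.82661 dB
SPL2 = 91.6 - 2.82661 = 88.773 dB


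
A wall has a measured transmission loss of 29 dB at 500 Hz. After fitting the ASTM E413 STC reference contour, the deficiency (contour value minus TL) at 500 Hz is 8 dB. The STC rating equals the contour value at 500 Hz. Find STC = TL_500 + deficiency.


By ASTM E413, STC = value of the fitted reference contour at 500 Hz.
Contour value at 500 Hz = TL_500 + deficiency = 29 + 8 = 37
STC = 37


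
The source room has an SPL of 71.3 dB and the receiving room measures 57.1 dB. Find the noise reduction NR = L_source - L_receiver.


NR = L_source - L_receiver (difference between source and receiving room levels)
NR = 71.3 - 57.1 = 14.2 dB


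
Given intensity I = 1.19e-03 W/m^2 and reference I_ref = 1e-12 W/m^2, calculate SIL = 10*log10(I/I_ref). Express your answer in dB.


I / I_ref = 1.19e-03 / 1e-12 = 1.19e+09
SIL = 10 * log10(1.19e+09) = 90.755 dB


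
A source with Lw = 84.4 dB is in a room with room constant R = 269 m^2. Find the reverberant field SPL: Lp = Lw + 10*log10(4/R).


4/R = 4/269 = 0.0148699
Lp = 84.4 + 10*log10(0.0148699) = 66.123 dB


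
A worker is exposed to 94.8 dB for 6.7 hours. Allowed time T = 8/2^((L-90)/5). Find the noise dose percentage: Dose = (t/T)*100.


T_allowed = 8 / 2^((94.8 - 90)/5) = 4.11246 hr
Dose = 6.7 / 4.11246 * 100 = 162.92 %


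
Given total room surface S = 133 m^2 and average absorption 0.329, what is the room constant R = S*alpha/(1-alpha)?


R = 133 * 0.329 / (1 - 0.329) = 65.212 m^2


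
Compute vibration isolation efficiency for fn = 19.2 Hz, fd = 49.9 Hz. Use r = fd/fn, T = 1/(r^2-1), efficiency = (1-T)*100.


r = 49.9 / 19.2 = 2.59896
r^2 - 1 = 2.59896^2 - 1 = 5.75459
T = 1/5.75459 = 0.173774
Efficiency = (1 - 0.173774)*100 = 82.623 %


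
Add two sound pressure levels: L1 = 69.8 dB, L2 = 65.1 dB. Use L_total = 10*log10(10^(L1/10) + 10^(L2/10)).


10^(69.8/10) = 9.54993e+06
10^(65.1/10) = 3.23594e+06
Sum = 9.54993e+06 + 3.23594e+06 = 1.27859e+07
L_total = 10*log10(1.27859e+07) = 71.067 dB


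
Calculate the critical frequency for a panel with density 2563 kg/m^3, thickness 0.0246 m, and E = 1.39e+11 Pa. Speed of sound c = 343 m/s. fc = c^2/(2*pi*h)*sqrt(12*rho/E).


12*rho/E = 12*2563/1.39e+11 = 2.21266e-07
sqrt(12*rho/E) = sqrt(2.21266e-07) = 0.000470389
c^2/(2*pi*h) = 343^2/(2*pi*0.0246) = 761155
fc = 761155 * 0.000470389 = 358.04 Hz


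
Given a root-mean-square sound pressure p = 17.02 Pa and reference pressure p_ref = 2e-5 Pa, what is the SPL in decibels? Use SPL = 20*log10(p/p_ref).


p / p_ref = 17.02 / 2e-5 = 851000
SPL = 20 * log10(851000) = 118.6 dB


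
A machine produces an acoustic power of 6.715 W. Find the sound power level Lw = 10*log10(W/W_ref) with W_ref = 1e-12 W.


W / W_ref = 6.715 / 1e-12 = 6.715e+12
Lw = 10 * log10(6.715e+12) = 128.27 dB


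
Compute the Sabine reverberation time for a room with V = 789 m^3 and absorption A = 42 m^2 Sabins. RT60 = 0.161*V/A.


RT60 = 0.161 * 789 / 42 = 3.0245 s


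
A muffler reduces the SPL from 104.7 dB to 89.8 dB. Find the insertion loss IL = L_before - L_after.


Insertion loss = SPL without muffler - SPL with muffler
IL = 104.7 - 89.8 = 14.9 dB


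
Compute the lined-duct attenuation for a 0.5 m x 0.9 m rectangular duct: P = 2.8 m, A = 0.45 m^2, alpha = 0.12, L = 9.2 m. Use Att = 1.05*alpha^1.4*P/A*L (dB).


alpha^1.4 = 0.12^1.4 = 0.0513871
Attenuation rate = 1.05 * alpha^1.4 * P / A
= 1.05 * 0.0513871 * 2.8 / 0.45 = 0.335729 dB/m
Total Att = 0.335729 * 9.2 = 3.0887 dB


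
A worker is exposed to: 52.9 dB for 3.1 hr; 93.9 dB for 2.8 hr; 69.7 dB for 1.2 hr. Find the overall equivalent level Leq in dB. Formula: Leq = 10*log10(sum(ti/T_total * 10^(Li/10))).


T_total = 3.1 + 2.8 + 1.2 = 7.1 hr
(3.1/7.1) * 10^(52.9/10) = 85134.1
(2.8/7.1) * 10^(93.9/10) = 9.68054e+08
(1.2/7.1) * 10^(69.7/10) = 1.57733e+06
Sum = 85134.1 + 9.68054e+08 + 1.57733e+06 = 9.69716e+08
Leq = 10*log10(9.69716e+08) = 89.866 dB


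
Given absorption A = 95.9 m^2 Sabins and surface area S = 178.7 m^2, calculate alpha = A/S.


Absorption coefficient = absorbed power / incident power
alpha = A / S = 95.9 / 178.7 = 0.53665


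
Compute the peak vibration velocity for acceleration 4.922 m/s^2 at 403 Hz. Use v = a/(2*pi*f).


omega = 2*pi*f = 2*pi*403 = 2532.12 rad/s
v = a / omega = 4.922 / 2532.12 = 0.0019438 m/s


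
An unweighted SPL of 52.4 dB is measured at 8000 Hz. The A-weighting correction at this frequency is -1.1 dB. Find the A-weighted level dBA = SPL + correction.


A-weighting table: 8000 Hz -> -1.1 dB correction
SPL_A = SPL + correction = 52.4 + (-1.1) = 51.3 dBA


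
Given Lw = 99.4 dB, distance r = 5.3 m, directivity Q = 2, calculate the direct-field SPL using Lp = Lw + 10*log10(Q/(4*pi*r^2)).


4*pi*r^2 = 4*pi*5.3^2 = 352.989 m^2
Q / (4*pi*r^2) = 2 / 352.989 = 0.0056659
Lp = 99.4 + 10*log10(0.0056659) = 76.933 dB


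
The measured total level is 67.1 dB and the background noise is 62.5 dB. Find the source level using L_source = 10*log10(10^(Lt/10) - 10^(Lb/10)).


10^(67.1/10) = 5.12861e+06
10^(62.5/10) = 1.77828e+06
Difference = 5.12861e+06 - 1.77828e+06 = 3.35033e+06
L_source = 10*log10(3.35033e+06) = 65.251 dB


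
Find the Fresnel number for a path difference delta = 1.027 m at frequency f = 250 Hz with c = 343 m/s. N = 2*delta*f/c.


N = 2*delta*f/c = 2*delta/lambda, where lambda = c/f
lambda = 343 / 250 = 1.372 m
N = 2 * 1.027 / 1.372 = 1.4971


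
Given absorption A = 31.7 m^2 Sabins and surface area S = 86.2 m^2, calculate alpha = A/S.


Absorption coefficient = absorbed power / incident power
alpha = A / S = 31.7 / 86.2 = 0.36775


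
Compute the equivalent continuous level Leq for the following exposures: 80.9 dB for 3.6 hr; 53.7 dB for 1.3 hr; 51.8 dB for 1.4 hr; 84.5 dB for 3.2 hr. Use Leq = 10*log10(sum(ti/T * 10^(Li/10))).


T_total = 3.6 + 1.3 + 1.4 + 3.2 = 9.5 hr
(3.6/9.5) * 10^(80.9/10) = 4.66207e+07
(1.3/9.5) * 10^(53.7/10) = 32078.9
(1.4/9.5) * 10^(51.8/10) = 22305.1
(3.2/9.5) * 10^(84.5/10) = 9.4935e+07
Sum = 4.66207e+07 + 32078.9 + 22305.1 + 9.4935e+07 = 1.4161e+08
Leq = 10*log10(1.4161e+08) = 81.511 dB
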